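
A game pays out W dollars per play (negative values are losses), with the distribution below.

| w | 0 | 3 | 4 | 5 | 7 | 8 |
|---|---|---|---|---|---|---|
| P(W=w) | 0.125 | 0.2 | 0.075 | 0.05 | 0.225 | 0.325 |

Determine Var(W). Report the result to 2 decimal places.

7.72

E[W] = (0)(0.125) + (3)(0.2) + (4)(0.075) + (5)(0.05) + (7)(0.225) + (8)(0.325) = 5.325
E[W²] = (0)²(0.125) + (3)²(0.2) + (4)²(0.075) + (5)²(0.05) + (7)²(0.225) + (8)²(0.325) = 36.075
Var(W) = E[W²] − (E[W])² = 36.075 − (5.325)² = 7.719375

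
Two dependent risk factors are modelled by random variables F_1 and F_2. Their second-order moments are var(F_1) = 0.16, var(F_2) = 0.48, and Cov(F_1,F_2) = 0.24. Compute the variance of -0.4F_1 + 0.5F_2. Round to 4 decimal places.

var(-0.4F_1 + 0.5F_2) = (-0.4)²·var(F_1) + (0.5)²·var(F_2) + 2·(-0.4)·(0.5)·Cov(F_1,F_2)
= 0.16·0.16 + 0.25·0.48 + -0.4·0.24 = 0.0496

0.0496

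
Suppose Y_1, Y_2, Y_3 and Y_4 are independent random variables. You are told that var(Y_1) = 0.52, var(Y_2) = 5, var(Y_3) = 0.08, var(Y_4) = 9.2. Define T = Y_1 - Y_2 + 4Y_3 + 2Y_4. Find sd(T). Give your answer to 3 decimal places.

6.603

By independence, var(T) = (1)²var(Y_1) + (-1)²var(Y_2) + (4)²var(Y_3) + (2)²var(Y_4)
= (1)²·0.52 + (-1)²·5 + (4)²·0.08 + (2)²·9.2 = 43.6
sd(T) = √43.6 ≈ 6.603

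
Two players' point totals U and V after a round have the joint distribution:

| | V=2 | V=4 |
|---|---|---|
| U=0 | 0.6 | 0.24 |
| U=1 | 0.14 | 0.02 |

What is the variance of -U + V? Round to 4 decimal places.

0.9904

E[U] = 0.16,  E[V] = 2.52,  E[UV] = 0.36
Var(U) = 0.16 − (0.16)² = 0.1344;  Var(V) = 7.12 − (2.52)² = 0.7696
Cov(U,V) = 0.36 − (0.16)(2.52) = -0.0432
Var(-U + V) = (-1)²·0.1344 + (1)²·0.7696 + 2·(-1)·(1)·-0.0432 = 0.9904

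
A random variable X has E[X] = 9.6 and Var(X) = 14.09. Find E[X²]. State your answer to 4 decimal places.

E[X²] = Var(X) + (E[X])² = 14.09 + (9.6)² = 106.25

106.2500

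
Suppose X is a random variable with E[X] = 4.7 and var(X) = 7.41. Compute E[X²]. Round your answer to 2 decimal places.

E[X²] = var(X) + (E[X])² = 7.41 + (4.7)² = 29.5

29.50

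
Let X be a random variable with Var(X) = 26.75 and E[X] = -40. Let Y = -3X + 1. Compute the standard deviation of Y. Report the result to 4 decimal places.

Var(-3X + 1) = (-3)²·26.75 = 240.75
σ(Y) = √240.75 ≈ 15.5161

15.5161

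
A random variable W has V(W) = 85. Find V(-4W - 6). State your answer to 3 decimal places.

1360.000

V(-4W - 6) = (-4)²·V(W) = 16·85 = 1360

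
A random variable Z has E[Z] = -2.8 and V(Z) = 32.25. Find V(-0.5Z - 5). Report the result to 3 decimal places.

V(-0.5Z - 5) = (-0.5)²·V(Z) = 0.25·32.25 = 8.0625

8.063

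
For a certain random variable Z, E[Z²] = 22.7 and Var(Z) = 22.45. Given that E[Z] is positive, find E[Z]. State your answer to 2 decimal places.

(E[Z])² = E[Z²] − Var(Z) = 22.7 − 22.45 = 0.25
E[Z] = √0.25 = 0.5

0.50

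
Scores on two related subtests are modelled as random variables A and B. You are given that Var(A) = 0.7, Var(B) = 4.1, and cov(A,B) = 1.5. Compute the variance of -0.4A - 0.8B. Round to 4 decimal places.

3.6960

Var(-0.4A - 0.8B) = (-0.4)²·Var(A) + (-0.8)²·Var(B) + 2·(-0.4)·(-0.8)·cov(A,B)
= 0.16·0.7 + 0.64·4.1 + 0.64·1.5 = 3.696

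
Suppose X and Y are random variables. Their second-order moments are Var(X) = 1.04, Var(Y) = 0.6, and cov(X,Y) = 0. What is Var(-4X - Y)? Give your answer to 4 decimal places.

17.2400

Var(-4X - Y) = (-4)²·Var(X) + (-1)²·Var(Y) + 2·(-4)·(-1)·cov(X,Y)
= 16·1.04 + 1·0.6 + 8·0 = 17.24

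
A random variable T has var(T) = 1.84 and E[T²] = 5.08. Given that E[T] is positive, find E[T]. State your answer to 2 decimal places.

1.80

(E[T])² = E[T²] − var(T) = 5.08 − 1.84 = 3.24
E[T] = √3.24 = 1.8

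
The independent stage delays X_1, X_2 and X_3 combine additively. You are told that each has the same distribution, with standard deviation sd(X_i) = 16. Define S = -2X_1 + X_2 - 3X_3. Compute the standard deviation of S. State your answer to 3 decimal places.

59.867

Var(X_i) = (16)² = 256
By independence, Var(S) = (-2)²Var(X_1) + (1)²Var(X_2) + (-3)²Var(X_3)
= (-2)²·256 + (1)²·256 + (-3)²·256 = 3584
sd(S) = √3584 ≈ 59.867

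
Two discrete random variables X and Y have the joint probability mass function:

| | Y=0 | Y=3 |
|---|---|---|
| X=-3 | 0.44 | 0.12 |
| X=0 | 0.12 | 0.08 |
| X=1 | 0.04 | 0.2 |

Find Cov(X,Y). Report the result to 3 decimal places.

E[X] = -1.44,  E[Y] = 1.2
E[XY] = -0.48
Cov(X,Y) = E[XY] − E[X]E[Y] = -0.48 − (-1.44)(1.2) = 1.248

1.248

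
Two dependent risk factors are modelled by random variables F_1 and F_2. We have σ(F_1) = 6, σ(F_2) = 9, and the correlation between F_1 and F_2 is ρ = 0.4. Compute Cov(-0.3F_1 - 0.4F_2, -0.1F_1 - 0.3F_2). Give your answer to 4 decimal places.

13.6080

var(F_1) = (6)² = 36;  var(F_2) = (9)² = 81
Cov(F_1,F_2) = ρ·σ(F_1)·σ(F_2) = 0.4·6·9 = 21.6
Cov(-0.3F_1 - 0.4F_2, -0.1F_1 - 0.3F_2) = (-0.3)(-0.1)var(F_1) + (-0.4)(-0.3)var(F_2) + [(-0.3)(-0.3) + (-0.4)(-0.1)]Cov(F_1,F_2)
= 0.03·36 + 0.12·81 + 0.13·21.6 = 13.608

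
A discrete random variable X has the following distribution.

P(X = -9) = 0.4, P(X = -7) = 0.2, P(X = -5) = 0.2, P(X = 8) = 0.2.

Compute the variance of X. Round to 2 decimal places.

40.64

E[X] = (-9)(0.4) + (-7)(0.2) + (-5)(0.2) + (8)(0.2) = -4.4
E[X²] = (-9)²(0.4) + (-7)²(0.2) + (-5)²(0.2) + (8)²(0.2) = 60
V(X) = E[X²] − (E[X])² = 60 − (-4.4)² = 40.64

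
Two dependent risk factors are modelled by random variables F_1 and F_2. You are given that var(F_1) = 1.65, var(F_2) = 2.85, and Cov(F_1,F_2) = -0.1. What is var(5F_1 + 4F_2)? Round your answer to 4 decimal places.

var(5F_1 + 4F_2) = (5)²·var(F_1) + (4)²·var(F_2) + 2·(5)·(4)·Cov(F_1,F_2)
= 25·1.65 + 16·2.85 + 40·-0.1 = 82.85

82.8500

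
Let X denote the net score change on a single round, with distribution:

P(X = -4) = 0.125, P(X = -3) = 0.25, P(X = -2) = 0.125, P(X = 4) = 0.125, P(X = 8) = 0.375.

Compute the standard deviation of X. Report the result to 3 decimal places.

E[X] = (-4)(0.125) + (-3)(0.25) + (-2)(0.125) + (4)(0.125) + (8)(0.375) = 2
E[X²] = (-4)²(0.125) + (-3)²(0.25) + (-2)²(0.125) + (4)²(0.125) + (8)²(0.375) = 30.75
V(X) = E[X²] − (E[X])² = 30.75 − (2)² = 26.75
sd(X) = √26.75 ≈ 5.172

5.172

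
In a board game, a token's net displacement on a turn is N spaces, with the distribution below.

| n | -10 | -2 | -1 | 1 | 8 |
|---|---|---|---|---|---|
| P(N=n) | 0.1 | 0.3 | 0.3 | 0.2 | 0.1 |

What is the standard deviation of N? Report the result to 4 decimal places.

4.1581

E[N] = (-10)(0.1) + (-2)(0.3) + (-1)(0.3) + (1)(0.2) + (8)(0.1) = -0.9
E[N²] = (-10)²(0.1) + (-2)²(0.3) + (-1)²(0.3) + (1)²(0.2) + (8)²(0.1) = 18.1
var(N) = E[N²] − (E[N])² = 18.1 − (-0.9)² = 17.29
SD(N) = √17.29 ≈ 4.1581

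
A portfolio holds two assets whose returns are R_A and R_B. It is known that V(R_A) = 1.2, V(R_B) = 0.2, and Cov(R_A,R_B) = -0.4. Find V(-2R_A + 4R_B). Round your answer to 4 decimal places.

14.4000

V(-2R_A + 4R_B) = (-2)²·V(R_A) + (4)²·V(R_B) + 2·(-2)·(4)·Cov(R_A,R_B)
= 4·1.2 + 16·0.2 + -16·-0.4 = 14.4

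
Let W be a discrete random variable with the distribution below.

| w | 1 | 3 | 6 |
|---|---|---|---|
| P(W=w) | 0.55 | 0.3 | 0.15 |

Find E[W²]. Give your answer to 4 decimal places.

E[W²] = (1)²(0.55) + (3)²(0.3) + (6)²(0.15) = 8.65

8.6500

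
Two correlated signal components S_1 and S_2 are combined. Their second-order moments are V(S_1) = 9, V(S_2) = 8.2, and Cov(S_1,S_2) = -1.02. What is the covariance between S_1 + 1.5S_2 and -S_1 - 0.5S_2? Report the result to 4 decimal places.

Cov(S_1 + 1.5S_2, -S_1 - 0.5S_2) = (1)(-1)V(S_1) + (1.5)(-0.5)V(S_2) + [(1)(-0.5) + (1.5)(-1)]Cov(S_1,S_2)
= -1·9 + -0.75·8.2 + -2·-1.02 = -13.11

-13.1100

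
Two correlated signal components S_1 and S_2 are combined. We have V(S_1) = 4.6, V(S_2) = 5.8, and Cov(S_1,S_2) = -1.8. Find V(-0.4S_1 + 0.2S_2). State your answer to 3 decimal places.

V(-0.4S_1 + 0.2S_2) = (-0.4)²·V(S_1) + (0.2)²·V(S_2) + 2·(-0.4)·(0.2)·Cov(S_1,S_2)
= 0.16·4.6 + 0.04·5.8 + -0.16·-1.8 = 1.256

1.256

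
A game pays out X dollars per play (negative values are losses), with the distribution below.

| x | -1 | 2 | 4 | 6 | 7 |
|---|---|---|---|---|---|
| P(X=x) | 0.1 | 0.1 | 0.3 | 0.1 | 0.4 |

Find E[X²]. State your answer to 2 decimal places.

E[X²] = (-1)²(0.1) + (2)²(0.1) + (4)²(0.3) + (6)²(0.1) + (7)²(0.4) = 28.5

28.50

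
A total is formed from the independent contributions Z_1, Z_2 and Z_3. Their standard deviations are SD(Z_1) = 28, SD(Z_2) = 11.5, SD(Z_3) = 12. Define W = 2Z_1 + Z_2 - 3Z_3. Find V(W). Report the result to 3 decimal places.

V(Z_1) = 784, V(Z_2) = 132.25, V(Z_3) = 144
By independence, V(W) = (2)²V(Z_1) + (1)²V(Z_2) + (-3)²V(Z_3)
= (2)²·784 + (1)²·132.25 + (-3)²·144 = 4564.25

4564.250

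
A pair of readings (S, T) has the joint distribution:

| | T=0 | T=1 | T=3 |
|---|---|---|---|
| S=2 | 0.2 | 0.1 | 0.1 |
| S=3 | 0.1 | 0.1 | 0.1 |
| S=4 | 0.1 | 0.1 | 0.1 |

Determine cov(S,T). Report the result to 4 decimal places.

E[S] = 2.9,  E[T] = 1.2
E[ST] = 3.6
cov(S,T) = E[ST] − E[S]E[T] = 3.6 − (2.9)(1.2) = 0.12

0.1200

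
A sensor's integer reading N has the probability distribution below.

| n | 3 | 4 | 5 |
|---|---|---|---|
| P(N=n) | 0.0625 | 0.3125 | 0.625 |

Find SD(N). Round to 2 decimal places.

E[N] = (3)(0.0625) + (4)(0.3125) + (5)(0.625) = 4.5625
E[N²] = (3)²(0.0625) + (4)²(0.3125) + (5)²(0.625) = 21.1875
V(N) = E[N²] − (E[N])² = 21.1875 − (4.5625)² = 0.37109375
SD(N) = √0.37109375 ≈ 0.61

0.61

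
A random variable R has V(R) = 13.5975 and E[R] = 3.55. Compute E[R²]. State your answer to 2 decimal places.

E[R²] = V(R) + (E[R])² = 13.5975 + (3.55)² = 26.2

26.20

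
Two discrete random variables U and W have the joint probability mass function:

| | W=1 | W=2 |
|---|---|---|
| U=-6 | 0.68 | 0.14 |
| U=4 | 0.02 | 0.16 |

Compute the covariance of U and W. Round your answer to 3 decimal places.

E[U] = -4.2,  E[W] = 1.3
E[UW] = -4.4
cov(U,W) = E[UW] − E[U]E[W] = -4.4 − (-4.2)(1.3) = 1.06

1.060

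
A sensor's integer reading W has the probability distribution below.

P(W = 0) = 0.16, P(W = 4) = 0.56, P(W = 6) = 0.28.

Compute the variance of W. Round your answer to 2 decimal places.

3.67

E[W] = (0)(0.16) + (4)(0.56) + (6)(0.28) = 3.92
E[W²] = (0)²(0.16) + (4)²(0.56) + (6)²(0.28) = 19.04
Var(W) = E[W²] − (E[W])² = 19.04 − (3.92)² = 3.6736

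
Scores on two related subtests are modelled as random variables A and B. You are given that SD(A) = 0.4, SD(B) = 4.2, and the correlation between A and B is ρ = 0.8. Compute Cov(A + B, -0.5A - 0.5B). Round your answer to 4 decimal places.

Var(A) = (0.4)² = 0.16;  Var(B) = (4.2)² = 17.64
Cov(A,B) = ρ·SD(A)·SD(B) = 0.8·0.4·4.2 = 1.344
Cov(A + B, -0.5A - 0.5B) = (1)(-0.5)Var(A) + (1)(-0.5)Var(B) + [(1)(-0.5) + (1)(-0.5)]Cov(A,B)
= -0.5·0.16 + -0.5·17.64 + -1·1.344 = -10.244

-10.2440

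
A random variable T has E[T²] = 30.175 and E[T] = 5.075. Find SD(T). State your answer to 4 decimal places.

V(T) = 30.175 − (5.075)² = 4.419375
SD(T) = √4.419375 ≈ 2.1022

2.1022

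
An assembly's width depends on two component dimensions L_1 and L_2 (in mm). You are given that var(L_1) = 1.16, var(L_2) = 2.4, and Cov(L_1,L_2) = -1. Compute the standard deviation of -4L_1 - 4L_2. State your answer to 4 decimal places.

var(-4L_1 - 4L_2) = (-4)²·var(L_1) + (-4)²·var(L_2) + 2·(-4)·(-4)·Cov(L_1,L_2)
= 16·1.16 + 16·2.4 + 32·-1 = 24.96
SD(-4L_1 - 4L_2) = √24.96 ≈ 4.9960

4.9960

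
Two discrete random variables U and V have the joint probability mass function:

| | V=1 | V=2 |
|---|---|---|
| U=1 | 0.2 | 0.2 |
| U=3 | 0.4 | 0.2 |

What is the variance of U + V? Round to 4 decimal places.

1.0400

E[U] = 2.2,  E[V] = 1.4,  E[UV] = 3
Var(U) = 5.8 − (2.2)² = 0.96;  Var(V) = 2.2 − (1.4)² = 0.24
cov(U,V) = 3 − (2.2)(1.4) = -0.08
Var(U + V) = (1)²·0.96 + (1)²·0.24 + 2·(1)·(1)·-0.08 = 1.04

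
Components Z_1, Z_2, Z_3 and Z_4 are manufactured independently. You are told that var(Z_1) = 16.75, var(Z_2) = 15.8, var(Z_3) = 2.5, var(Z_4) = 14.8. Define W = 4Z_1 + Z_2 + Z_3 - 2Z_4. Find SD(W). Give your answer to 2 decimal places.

18.59

By independence, var(W) = (4)²var(Z_1) + (1)²var(Z_2) + (1)²var(Z_3) + (-2)²var(Z_4)
= (4)²·16.75 + (1)²·15.8 + (1)²·2.5 + (-2)²·14.8 = 345.5
SD(W) = √345.5 ≈ 18.59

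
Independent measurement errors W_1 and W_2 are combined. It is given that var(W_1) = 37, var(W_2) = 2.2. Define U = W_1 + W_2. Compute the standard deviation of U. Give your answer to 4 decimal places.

By independence, var(U) = (1)²var(W_1) + (1)²var(W_2)
= (1)²·37 + (1)²·2.2 = 39.2
σ(U) = √39.2 ≈ 6.2610

6.2610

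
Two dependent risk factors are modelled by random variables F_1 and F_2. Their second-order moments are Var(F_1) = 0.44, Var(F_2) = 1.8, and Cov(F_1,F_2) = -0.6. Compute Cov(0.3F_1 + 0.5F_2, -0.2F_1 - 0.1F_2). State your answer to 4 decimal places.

Cov(0.3F_1 + 0.5F_2, -0.2F_1 - 0.1F_2) = (0.3)(-0.2)Var(F_1) + (0.5)(-0.1)Var(F_2) + [(0.3)(-0.1) + (0.5)(-0.2)]Cov(F_1,F_2)
= -0.06·0.44 + -0.05·1.8 + -0.13·-0.6 = -0.0384

-0.0384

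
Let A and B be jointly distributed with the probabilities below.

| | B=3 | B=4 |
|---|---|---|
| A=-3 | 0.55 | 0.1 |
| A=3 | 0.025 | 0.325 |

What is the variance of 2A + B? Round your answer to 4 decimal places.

E[A] = -0.9,  E[B] = 3.425,  E[AB] = -2.025
Var(A) = 9 − (-0.9)² = 8.19;  Var(B) = 11.975 − (3.425)² = 0.244375
Cov(A,B) = -2.025 − (-0.9)(3.425) = 1.0575
Var(2A + B) = (2)²·8.19 + (1)²·0.244375 + 2·(2)·(1)·1.0575 = 37.234375

37.2344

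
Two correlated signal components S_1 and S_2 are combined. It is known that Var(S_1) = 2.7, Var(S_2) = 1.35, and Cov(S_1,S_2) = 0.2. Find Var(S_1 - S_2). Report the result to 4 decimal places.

3.6500

Var(S_1 - S_2) = (1)²·Var(S_1) + (-1)²·Var(S_2) + 2·(1)·(-1)·Cov(S_1,S_2)
= 1·2.7 + 1·1.35 + -2·0.2 = 3.65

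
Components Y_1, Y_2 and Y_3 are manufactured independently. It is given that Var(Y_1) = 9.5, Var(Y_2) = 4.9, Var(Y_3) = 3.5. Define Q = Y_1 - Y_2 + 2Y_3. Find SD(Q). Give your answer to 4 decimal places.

By independence, Var(Q) = (1)²Var(Y_1) + (-1)²Var(Y_2) + (2)²Var(Y_3)
= (1)²·9.5 + (-1)²·4.9 + (2)²·3.5 = 28.4
SD(Q) = √28.4 ≈ 5.3292

5.3292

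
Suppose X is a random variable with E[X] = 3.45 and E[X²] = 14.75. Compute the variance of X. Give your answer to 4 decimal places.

2.8475

V(X) = 14.75 − (3.45)² = 2.8475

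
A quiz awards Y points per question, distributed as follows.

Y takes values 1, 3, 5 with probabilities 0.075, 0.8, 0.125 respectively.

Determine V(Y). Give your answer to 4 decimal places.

0.7900

E[Y] = (1)(0.075) + (3)(0.8) + (5)(0.125) = 3.1
E[Y²] = (1)²(0.075) + (3)²(0.8) + (5)²(0.125) = 10.4
V(Y) = E[Y²] − (E[Y])² = 10.4 − (3.1)² = 0.79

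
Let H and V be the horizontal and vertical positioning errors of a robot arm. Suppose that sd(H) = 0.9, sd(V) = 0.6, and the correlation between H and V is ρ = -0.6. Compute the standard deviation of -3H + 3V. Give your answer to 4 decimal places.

Var(H) = (0.9)² = 0.81;  Var(V) = (0.6)² = 0.36
Cov(H,V) = ρ·sd(H)·sd(V) = -0.6·0.9·0.6 = -0.324
Var(-3H + 3V) = (-3)²·Var(H) + (3)²·Var(V) + 2·(-3)·(3)·Cov(H,V)
= 9·0.81 + 9·0.36 + -18·-0.324 = 16.362
sd(-3H + 3V) = √16.362 ≈ 4.0450

4.0450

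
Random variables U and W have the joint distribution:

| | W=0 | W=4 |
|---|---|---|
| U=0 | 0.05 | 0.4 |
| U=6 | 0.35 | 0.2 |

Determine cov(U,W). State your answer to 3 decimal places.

E[U] = 3.3,  E[W] = 2.4
E[UW] = 4.8
cov(U,W) = E[UW] − E[U]E[W] = 4.8 − (3.3)(2.4) = -3.12

-3.120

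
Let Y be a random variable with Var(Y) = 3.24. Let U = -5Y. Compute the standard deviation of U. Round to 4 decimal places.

9.0000

Var(-5Y) = (-5)²·3.24 = 81
sd(U) = √81 ≈ 9.0000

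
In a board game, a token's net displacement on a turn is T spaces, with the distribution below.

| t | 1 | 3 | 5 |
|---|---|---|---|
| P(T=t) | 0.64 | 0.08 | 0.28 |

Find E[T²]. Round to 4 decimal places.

8.3600

E[T²] = (1)²(0.64) + (3)²(0.08) + (5)²(0.28) = 8.36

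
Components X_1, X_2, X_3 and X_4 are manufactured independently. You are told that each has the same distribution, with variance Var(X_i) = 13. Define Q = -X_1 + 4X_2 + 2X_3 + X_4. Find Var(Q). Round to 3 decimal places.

286.000

By independence, Var(Q) = (-1)²Var(X_1) + (4)²Var(X_2) + (2)²Var(X_3) + (1)²Var(X_4)
= (-1)²·13 + (4)²·13 + (2)²·13 + (1)²·13 = 286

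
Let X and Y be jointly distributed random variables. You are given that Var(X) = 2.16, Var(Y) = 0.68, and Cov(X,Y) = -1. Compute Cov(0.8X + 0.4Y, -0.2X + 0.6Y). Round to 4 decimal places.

Cov(0.8X + 0.4Y, -0.2X + 0.6Y) = (0.8)(-0.2)Var(X) + (0.4)(0.6)Var(Y) + [(0.8)(0.6) + (0.4)(-0.2)]Cov(X,Y)
= -0.16·2.16 + 0.24·0.68 + 0.4·-1 = -0.5824

-0.5824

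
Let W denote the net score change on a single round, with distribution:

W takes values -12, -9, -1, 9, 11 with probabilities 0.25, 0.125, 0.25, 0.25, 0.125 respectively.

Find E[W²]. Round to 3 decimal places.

E[W²] = (-12)²(0.25) + (-9)²(0.125) + (-1)²(0.25) + (9)²(0.25) + (11)²(0.125) = 81.75

81.750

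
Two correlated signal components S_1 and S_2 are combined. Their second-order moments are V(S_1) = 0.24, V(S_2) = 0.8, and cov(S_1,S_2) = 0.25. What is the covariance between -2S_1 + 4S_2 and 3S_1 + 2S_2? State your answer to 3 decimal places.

cov(-2S_1 + 4S_2, 3S_1 + 2S_2) = (-2)(3)V(S_1) + (4)(2)V(S_2) + [(-2)(2) + (4)(3)]cov(S_1,S_2)
= -6·0.24 + 8·0.8 + 8·0.25 = 6.96

6.960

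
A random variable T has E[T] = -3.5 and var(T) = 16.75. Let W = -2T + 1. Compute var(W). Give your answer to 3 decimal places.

67.000

var(-2T + 1) = (-2)²·var(T) = 4·16.75 = 67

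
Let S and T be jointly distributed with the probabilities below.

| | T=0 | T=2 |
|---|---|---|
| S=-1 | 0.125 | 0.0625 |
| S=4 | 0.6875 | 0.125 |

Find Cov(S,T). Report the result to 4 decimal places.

E[S] = 3.0625,  E[T] = 0.375
E[ST] = 0.875
Cov(S,T) = E[ST] − E[S]E[T] = 0.875 − (3.0625)(0.375) = -0.2734375

-0.2734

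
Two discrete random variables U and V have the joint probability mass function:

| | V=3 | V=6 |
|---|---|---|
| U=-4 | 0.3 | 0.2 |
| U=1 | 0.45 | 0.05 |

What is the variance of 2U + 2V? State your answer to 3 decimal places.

E[U] = -1.5,  E[V] = 3.75,  E[UV] = -6.75
Var(U) = 8.5 − (-1.5)² = 6.25;  Var(V) = 15.75 − (3.75)² = 1.6875
Cov(U,V) = -6.75 − (-1.5)(3.75) = -1.125
Var(2U + 2V) = (2)²·6.25 + (2)²·1.6875 + 2·(2)·(2)·-1.125 = 22.75

22.750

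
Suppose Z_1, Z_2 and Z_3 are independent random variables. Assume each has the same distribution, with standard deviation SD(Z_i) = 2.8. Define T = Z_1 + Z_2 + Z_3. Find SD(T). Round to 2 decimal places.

4.85

Var(Z_i) = (2.8)² = 7.84
By independence, Var(T) = (1)²Var(Z_1) + (1)²Var(Z_2) + (1)²Var(Z_3)
= (1)²·7.84 + (1)²·7.84 + (1)²·7.84 = 23.52
SD(T) = √23.52 ≈ 4.85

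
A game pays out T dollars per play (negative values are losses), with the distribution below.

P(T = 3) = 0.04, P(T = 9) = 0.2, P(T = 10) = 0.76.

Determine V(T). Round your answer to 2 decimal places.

1.93

E[T] = (3)(0.04) + (9)(0.2) + (10)(0.76) = 9.52
E[T²] = (3)²(0.04) + (9)²(0.2) + (10)²(0.76) = 92.56
V(T) = E[T²] − (E[T])² = 92.56 − (9.52)² = 1.9296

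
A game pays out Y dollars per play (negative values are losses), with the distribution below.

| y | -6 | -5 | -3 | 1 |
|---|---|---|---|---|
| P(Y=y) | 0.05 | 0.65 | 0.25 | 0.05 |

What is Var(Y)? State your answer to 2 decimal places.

2.29

E[Y] = (-6)(0.05) + (-5)(0.65) + (-3)(0.25) + (1)(0.05) = -4.25
E[Y²] = (-6)²(0.05) + (-5)²(0.65) + (-3)²(0.25) + (1)²(0.05) = 20.35
Var(Y) = E[Y²] − (E[Y])² = 20.35 − (-4.25)² = 2.2875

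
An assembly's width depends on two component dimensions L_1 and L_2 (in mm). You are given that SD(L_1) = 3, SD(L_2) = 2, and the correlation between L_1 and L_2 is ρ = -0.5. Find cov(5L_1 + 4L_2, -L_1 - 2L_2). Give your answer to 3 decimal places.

-35.000

var(L_1) = (3)² = 9;  var(L_2) = (2)² = 4
cov(L_1,L_2) = ρ·SD(L_1)·SD(L_2) = -0.5·3·2 = -3
cov(5L_1 + 4L_2, -L_1 - 2L_2) = (5)(-1)var(L_1) + (4)(-2)var(L_2) + [(5)(-2) + (4)(-1)]cov(L_1,L_2)
= -5·9 + -8·4 + -14·-3 = -35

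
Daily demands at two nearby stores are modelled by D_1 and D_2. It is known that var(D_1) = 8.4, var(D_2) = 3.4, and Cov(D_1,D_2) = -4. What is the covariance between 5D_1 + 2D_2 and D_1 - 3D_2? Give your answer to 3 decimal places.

Cov(5D_1 + 2D_2, D_1 - 3D_2) = (5)(1)var(D_1) + (2)(-3)var(D_2) + [(5)(-3) + (2)(1)]Cov(D_1,D_2)
= 5·8.4 + -6·3.4 + -13·-4 = 73.6

73.600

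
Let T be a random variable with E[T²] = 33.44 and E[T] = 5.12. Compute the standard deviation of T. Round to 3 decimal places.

2.688

Var(T) = 33.44 − (5.12)² = 7.2256
sd(T) = √7.2256 ≈ 2.688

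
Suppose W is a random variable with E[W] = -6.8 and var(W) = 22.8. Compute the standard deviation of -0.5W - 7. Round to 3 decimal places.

var(-0.5W - 7) = (-0.5)²·22.8 = 5.7
sd(-0.5W - 7) = √5.7 ≈ 2.387

2.387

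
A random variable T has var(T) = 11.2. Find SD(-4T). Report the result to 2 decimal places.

13.39

var(-4T) = (-4)²·11.2 = 179.2
SD(-4T) = √179.2 ≈ 13.39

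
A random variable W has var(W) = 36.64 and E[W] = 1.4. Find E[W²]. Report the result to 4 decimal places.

E[W²] = var(W) + (E[W])² = 36.64 + (1.4)² = 38.6

38.6000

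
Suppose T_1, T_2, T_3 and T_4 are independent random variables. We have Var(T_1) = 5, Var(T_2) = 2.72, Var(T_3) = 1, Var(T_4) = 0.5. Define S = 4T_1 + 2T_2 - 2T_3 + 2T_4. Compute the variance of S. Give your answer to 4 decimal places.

96.8800

By independence, Var(S) = (4)²Var(T_1) + (2)²Var(T_2) + (-2)²Var(T_3) + (2)²Var(T_4)
= (4)²·5 + (2)²·2.72 + (-2)²·1 + (2)²·0.5 = 96.88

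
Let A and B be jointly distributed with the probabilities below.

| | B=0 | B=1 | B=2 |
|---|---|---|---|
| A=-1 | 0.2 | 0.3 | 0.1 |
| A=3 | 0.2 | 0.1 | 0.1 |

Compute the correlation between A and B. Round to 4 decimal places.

E[A] = 0.6,  E[B] = 0.8
E[AB] = 0.4
Cov(A,B) = E[AB] − E[A]E[B] = 0.4 − (0.6)(0.8) = -0.08
V(A) = 3.84,  V(B) = 0.56
ρ = -0.08 / √(3.84·0.56) ≈ -0.0546

-0.0546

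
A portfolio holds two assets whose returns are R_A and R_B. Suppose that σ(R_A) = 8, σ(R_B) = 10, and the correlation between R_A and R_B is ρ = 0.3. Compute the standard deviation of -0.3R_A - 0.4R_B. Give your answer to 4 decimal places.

V(R_A) = (8)² = 64;  V(R_B) = (10)² = 100
Cov(R_A,R_B) = ρ·σ(R_A)·σ(R_B) = 0.3·8·10 = 24
V(-0.3R_A - 0.4R_B) = (-0.3)²·V(R_A) + (-0.4)²·V(R_B) + 2·(-0.3)·(-0.4)·Cov(R_A,R_B)
= 0.09·64 + 0.16·100 + 0.24·24 = 27.52
σ(-0.3R_A - 0.4R_B) = √27.52 ≈ 5.2460

5.2460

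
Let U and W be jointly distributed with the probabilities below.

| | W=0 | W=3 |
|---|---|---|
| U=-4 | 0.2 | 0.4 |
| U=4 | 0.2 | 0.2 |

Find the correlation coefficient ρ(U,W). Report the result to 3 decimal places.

E[U] = -0.8,  E[W] = 1.8
E[UW] = -2.4
Cov(U,W) = E[UW] − E[U]E[W] = -2.4 − (-0.8)(1.8) = -0.96
Var(U) = 15.36,  Var(W) = 2.16
ρ = -0.96 / √(15.36·2.16) ≈ -0.167

-0.167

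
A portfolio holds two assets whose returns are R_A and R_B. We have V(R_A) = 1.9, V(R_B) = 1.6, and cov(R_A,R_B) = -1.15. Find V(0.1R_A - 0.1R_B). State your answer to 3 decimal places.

V(0.1R_A - 0.1R_B) = (0.1)²·V(R_A) + (-0.1)²·V(R_B) + 2·(0.1)·(-0.1)·cov(R_A,R_B)
= 0.01·1.9 + 0.01·1.6 + -0.02·-1.15 = 0.058

0.058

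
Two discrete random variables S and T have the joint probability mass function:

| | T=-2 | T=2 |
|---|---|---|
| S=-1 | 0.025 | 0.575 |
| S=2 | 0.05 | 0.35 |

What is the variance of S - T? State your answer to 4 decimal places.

E[S] = 0.2,  E[T] = 1.7,  E[ST] = 0.1
Var(S) = 2.2 − (0.2)² = 2.16;  Var(T) = 4 − (1.7)² = 1.11
Cov(S,T) = 0.1 − (0.2)(1.7) = -0.24
Var(S - T) = (1)²·2.16 + (-1)²·1.11 + 2·(1)·(-1)·-0.24 = 3.75

3.7500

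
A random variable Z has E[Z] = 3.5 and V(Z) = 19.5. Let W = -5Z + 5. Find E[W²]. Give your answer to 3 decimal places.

643.750

E[-5Z + 5] = -5·3.5 + 5 = -12.5
V(-5Z + 5) = (-5)²·19.5 = 487.5
E[W²] = V(W) + (E[W])² = 487.5 + (-12.5)² = 643.75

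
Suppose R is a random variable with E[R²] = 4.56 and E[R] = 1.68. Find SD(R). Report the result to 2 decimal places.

var(R) = 4.56 − (1.68)² = 1.7376
SD(R) = √1.7376 ≈ 1.32

1.32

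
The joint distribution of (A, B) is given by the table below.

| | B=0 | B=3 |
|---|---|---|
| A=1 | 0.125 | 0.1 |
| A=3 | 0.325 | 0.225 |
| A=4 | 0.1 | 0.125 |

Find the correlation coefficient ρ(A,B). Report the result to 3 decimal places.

E[A] = 2.775,  E[B] = 1.35
E[AB] = 3.825
cov(A,B) = E[AB] − E[A]E[B] = 3.825 − (2.775)(1.35) = 0.07875
Var(A) = 1.074375,  Var(B) = 2.2275
ρ = 0.07875 / √(1.074375·2.2275) ≈ 0.051

0.051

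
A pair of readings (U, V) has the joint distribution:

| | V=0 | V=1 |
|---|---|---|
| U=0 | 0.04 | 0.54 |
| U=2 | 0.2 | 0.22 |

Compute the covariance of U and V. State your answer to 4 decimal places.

-0.1984

E[U] = 0.84,  E[V] = 0.76
E[UV] = 0.44
cov(U,V) = E[UV] − E[U]E[V] = 0.44 − (0.84)(0.76) = -0.1984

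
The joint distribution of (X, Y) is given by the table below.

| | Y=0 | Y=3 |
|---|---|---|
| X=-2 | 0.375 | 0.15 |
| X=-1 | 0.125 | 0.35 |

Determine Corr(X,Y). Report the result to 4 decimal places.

E[X] = -1.525,  E[Y] = 1.5
E[XY] = -1.95
Cov(X,Y) = E[XY] − E[X]E[Y] = -1.95 − (-1.525)(1.5) = 0.3375
V(X) = 0.249375,  V(Y) = 2.25
ρ = 0.3375 / √(0.249375·2.25) ≈ 0.4506

0.4506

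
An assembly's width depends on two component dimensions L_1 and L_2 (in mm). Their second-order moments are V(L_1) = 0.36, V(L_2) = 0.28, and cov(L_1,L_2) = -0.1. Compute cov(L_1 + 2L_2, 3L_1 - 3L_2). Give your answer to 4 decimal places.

-0.9000

cov(L_1 + 2L_2, 3L_1 - 3L_2) = (1)(3)V(L_1) + (2)(-3)V(L_2) + [(1)(-3) + (2)(3)]cov(L_1,L_2)
= 3·0.36 + -6·0.28 + 3·-0.1 = -0.9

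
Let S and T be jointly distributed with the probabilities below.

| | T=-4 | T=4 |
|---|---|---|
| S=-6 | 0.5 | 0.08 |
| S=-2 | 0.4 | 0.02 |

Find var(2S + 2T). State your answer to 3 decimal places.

32.998

E[S] = -4.32,  E[T] = -3.2,  E[ST] = 13.12
var(S) = 22.56 − (-4.32)² = 3.8976;  var(T) = 16 − (-3.2)² = 5.76
Cov(S,T) = 13.12 − (-4.32)(-3.2) = -0.704
var(2S + 2T) = (2)²·3.8976 + (2)²·5.76 + 2·(2)·(2)·-0.704 = 32.9984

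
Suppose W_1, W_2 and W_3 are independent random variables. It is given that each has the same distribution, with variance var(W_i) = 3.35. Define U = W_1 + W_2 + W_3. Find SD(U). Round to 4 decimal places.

By independence, var(U) = (1)²var(W_1) + (1)²var(W_2) + (1)²var(W_3)
= (1)²·3.35 + (1)²·3.35 + (1)²·3.35 = 10.05
SD(U) = √10.05 ≈ 3.1702

3.1702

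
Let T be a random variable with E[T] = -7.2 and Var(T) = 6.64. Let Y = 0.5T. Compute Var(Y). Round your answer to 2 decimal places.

1.66

Var(0.5T) = (0.5)²·Var(T) = 0.25·6.64 = 1.66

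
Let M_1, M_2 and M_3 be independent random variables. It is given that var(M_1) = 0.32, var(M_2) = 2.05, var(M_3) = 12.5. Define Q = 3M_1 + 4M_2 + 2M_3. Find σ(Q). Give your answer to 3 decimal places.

9.256

By independence, var(Q) = (3)²var(M_1) + (4)²var(M_2) + (2)²var(M_3)
= (3)²·0.32 + (4)²·2.05 + (2)²·12.5 = 85.68
σ(Q) = √85.68 ≈ 9.256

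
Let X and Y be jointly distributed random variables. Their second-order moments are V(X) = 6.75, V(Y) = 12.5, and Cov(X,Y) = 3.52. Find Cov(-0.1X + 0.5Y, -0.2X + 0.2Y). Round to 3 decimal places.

0.963

Cov(-0.1X + 0.5Y, -0.2X + 0.2Y) = (-0.1)(-0.2)V(X) + (0.5)(0.2)V(Y) + [(-0.1)(0.2) + (0.5)(-0.2)]Cov(X,Y)
= 0.02·6.75 + 0.1·12.5 + -0.12·3.52 = 0.9626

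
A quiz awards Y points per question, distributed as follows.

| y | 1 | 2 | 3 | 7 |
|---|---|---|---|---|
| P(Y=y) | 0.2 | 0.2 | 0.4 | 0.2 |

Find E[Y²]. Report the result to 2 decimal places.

14.40

E[Y²] = (1)²(0.2) + (2)²(0.2) + (3)²(0.4) + (7)²(0.2) = 14.4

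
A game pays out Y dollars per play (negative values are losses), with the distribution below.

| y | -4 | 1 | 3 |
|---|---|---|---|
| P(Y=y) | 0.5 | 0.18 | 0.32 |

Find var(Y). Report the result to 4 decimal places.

10.3204

E[Y] = (-4)(0.5) + (1)(0.18) + (3)(0.32) = -0.86
E[Y²] = (-4)²(0.5) + (1)²(0.18) + (3)²(0.32) = 11.06
var(Y) = E[Y²] − (E[Y])² = 11.06 − (-0.86)² = 10.3204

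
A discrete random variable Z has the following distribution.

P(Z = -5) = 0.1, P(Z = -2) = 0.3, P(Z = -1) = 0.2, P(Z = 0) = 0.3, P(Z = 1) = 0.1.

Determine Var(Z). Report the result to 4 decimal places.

E[Z] = (-5)(0.1) + (-2)(0.3) + (-1)(0.2) + (0)(0.3) + (1)(0.1) = -1.2
E[Z²] = (-5)²(0.1) + (-2)²(0.3) + (-1)²(0.2) + (0)²(0.3) + (1)²(0.1) = 4
Var(Z) = E[Z²] − (E[Z])² = 4 − (-1.2)² = 2.56

2.5600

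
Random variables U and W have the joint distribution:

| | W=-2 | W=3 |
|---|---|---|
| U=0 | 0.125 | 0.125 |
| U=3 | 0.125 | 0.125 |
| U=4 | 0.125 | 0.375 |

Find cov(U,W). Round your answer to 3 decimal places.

E[U] = 2.75,  E[W] = 1.125
E[UW] = 3.875
cov(U,W) = E[UW] − E[U]E[W] = 3.875 − (2.75)(1.125) = 0.78125

0.781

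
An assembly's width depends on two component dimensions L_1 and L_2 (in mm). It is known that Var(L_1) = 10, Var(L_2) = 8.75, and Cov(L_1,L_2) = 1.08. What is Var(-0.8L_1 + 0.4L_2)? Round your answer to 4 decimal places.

Var(-0.8L_1 + 0.4L_2) = (-0.8)²·Var(L_1) + (0.4)²·Var(L_2) + 2·(-0.8)·(0.4)·Cov(L_1,L_2)
= 0.64·10 + 0.16·8.75 + -0.64·1.08 = 7.1088

7.1088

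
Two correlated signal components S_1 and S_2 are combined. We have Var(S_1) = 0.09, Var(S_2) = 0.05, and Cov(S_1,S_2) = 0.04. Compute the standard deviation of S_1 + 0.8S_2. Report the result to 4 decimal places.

Var(S_1 + 0.8S_2) = (1)²·Var(S_1) + (0.8)²·Var(S_2) + 2·(1)·(0.8)·Cov(S_1,S_2)
= 1·0.09 + 0.64·0.05 + 1.6·0.04 = 0.186
sd(S_1 + 0.8S_2) = √0.186 ≈ 0.4313

0.4313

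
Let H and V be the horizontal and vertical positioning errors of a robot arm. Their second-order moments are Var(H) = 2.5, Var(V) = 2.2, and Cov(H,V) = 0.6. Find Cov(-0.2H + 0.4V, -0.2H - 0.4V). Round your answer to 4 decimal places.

-0.2520

Cov(-0.2H + 0.4V, -0.2H - 0.4V) = (-0.2)(-0.2)Var(H) + (0.4)(-0.4)Var(V) + [(-0.2)(-0.4) + (0.4)(-0.2)]Cov(H,V)
= 0.04·2.5 + -0.16·2.2 + 0·0.6 = -0.252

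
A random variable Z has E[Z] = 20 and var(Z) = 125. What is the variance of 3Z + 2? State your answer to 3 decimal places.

1125.000

var(3Z + 2) = (3)²·var(Z) = 9·125 = 1125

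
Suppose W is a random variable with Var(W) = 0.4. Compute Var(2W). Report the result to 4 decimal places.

1.6000

Var(2W) = (2)²·Var(W) = 4·0.4 = 1.6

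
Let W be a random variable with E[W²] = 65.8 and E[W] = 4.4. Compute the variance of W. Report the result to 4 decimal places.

46.4400

Var(W) = 65.8 − (4.4)² = 46.44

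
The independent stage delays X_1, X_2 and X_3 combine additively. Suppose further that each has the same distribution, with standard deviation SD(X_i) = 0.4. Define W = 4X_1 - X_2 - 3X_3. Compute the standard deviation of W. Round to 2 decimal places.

var(X_i) = (0.4)² = 0.16
By independence, var(W) = (4)²var(X_1) + (-1)²var(X_2) + (-3)²var(X_3)
= (4)²·0.16 + (-1)²·0.16 + (-3)²·0.16 = 4.16
SD(W) = √4.16 ≈ 2.04

2.04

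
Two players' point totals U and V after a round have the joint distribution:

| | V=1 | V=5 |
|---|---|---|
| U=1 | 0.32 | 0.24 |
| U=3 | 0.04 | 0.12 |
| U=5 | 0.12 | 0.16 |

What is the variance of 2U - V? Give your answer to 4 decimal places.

14.0800

E[U] = 2.44,  E[V] = 3.08,  E[UV] = 8.04
Var(U) = 9 − (2.44)² = 3.0464;  Var(V) = 13.48 − (3.08)² = 3.9936
cov(U,V) = 8.04 − (2.44)(3.08) = 0.5248
Var(2U - V) = (2)²·3.0464 + (-1)²·3.9936 + 2·(2)·(-1)·0.5248 = 14.08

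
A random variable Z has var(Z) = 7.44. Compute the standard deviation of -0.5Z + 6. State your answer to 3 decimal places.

1.364

var(-0.5Z + 6) = (-0.5)²·7.44 = 1.86
σ(-0.5Z + 6) = √1.86 ≈ 1.364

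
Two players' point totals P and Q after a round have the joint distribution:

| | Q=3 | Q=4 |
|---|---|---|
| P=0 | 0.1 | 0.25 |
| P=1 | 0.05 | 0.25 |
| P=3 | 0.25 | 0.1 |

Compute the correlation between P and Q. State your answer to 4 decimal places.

E[P] = 1.35,  E[Q] = 3.6
E[PQ] = 4.6
Cov(P,Q) = E[PQ] − E[P]E[Q] = 4.6 − (1.35)(3.6) = -0.26
Var(P) = 1.6275,  Var(Q) = 0.24
ρ = -0.26 / √(1.6275·0.24) ≈ -0.4160

-0.4160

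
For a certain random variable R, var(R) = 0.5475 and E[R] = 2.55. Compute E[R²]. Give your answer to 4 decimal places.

E[R²] = var(R) + (E[R])² = 0.5475 + (2.55)² = 7.05

7.0500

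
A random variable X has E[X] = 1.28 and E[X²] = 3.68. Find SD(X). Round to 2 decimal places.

1.43

Var(X) = 3.68 − (1.28)² = 2.0416
SD(X) = √2.0416 ≈ 1.43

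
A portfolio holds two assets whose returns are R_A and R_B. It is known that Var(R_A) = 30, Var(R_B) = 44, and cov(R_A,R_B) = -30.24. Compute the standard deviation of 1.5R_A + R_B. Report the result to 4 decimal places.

4.5585

Var(1.5R_A + R_B) = (1.5)²·Var(R_A) + (1)²·Var(R_B) + 2·(1.5)·(1)·cov(R_A,R_B)
= 2.25·30 + 1·44 + 3·-30.24 = 20.78
SD(1.5R_A + R_B) = √20.78 ≈ 4.5585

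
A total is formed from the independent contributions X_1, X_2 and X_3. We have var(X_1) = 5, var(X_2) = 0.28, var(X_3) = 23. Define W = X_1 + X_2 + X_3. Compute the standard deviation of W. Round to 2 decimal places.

By independence, var(W) = (1)²var(X_1) + (1)²var(X_2) + (1)²var(X_3)
= (1)²·5 + (1)²·0.28 + (1)²·23 = 28.28
SD(W) = √28.28 ≈ 5.32

5.32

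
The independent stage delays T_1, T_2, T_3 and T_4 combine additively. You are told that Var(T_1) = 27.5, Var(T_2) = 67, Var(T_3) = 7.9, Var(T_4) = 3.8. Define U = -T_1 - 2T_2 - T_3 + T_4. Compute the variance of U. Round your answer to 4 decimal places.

By independence, Var(U) = (-1)²Var(T_1) + (-2)²Var(T_2) + (-1)²Var(T_3) + (1)²Var(T_4)
= (-1)²·27.5 + (-2)²·67 + (-1)²·7.9 + (1)²·3.8 = 307.2

307.2000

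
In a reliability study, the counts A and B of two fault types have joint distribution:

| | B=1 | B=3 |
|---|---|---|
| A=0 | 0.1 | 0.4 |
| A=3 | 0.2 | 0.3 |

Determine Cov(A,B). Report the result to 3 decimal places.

E[A] = 1.5,  E[B] = 2.4
E[AB] = 3.3
Cov(A,B) = E[AB] − E[A]E[B] = 3.3 − (1.5)(2.4) = -0.3

-0.300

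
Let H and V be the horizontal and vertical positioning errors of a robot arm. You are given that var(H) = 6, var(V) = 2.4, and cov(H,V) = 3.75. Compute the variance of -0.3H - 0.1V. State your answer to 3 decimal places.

0.789

var(-0.3H - 0.1V) = (-0.3)²·var(H) + (-0.1)²·var(V) + 2·(-0.3)·(-0.1)·cov(H,V)
= 0.09·6 + 0.01·2.4 + 0.06·3.75 = 0.789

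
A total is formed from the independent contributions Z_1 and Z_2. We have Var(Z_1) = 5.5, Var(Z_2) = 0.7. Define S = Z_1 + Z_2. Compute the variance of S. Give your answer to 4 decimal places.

6.2000

By independence, Var(S) = (1)²Var(Z_1) + (1)²Var(Z_2)
= (1)²·5.5 + (1)²·0.7 = 6.2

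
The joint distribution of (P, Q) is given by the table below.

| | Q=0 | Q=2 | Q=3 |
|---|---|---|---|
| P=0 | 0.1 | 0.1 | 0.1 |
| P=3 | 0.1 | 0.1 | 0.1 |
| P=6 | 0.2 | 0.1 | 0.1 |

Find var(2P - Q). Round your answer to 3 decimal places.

28.290

E[P] = 3.3,  E[Q] = 1.5,  E[PQ] = 4.5
var(P) = 17.1 − (3.3)² = 6.21;  var(Q) = 3.9 − (1.5)² = 1.65
Cov(P,Q) = 4.5 − (3.3)(1.5) = -0.45
var(2P - Q) = (2)²·6.21 + (-1)²·1.65 + 2·(2)·(-1)·-0.45 = 28.29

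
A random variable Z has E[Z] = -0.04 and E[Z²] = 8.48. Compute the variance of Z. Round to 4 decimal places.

Var(Z) = 8.48 − (-0.04)² = 8.4784

8.4784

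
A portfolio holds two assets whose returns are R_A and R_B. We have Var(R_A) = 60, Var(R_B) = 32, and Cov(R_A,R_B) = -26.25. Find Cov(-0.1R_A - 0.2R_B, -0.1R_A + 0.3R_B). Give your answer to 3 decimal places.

-1.058

Cov(-0.1R_A - 0.2R_B, -0.1R_A + 0.3R_B) = (-0.1)(-0.1)Var(R_A) + (-0.2)(0.3)Var(R_B) + [(-0.1)(0.3) + (-0.2)(-0.1)]Cov(R_A,R_B)
= 0.01·60 + -0.06·32 + -0.01·-26.25 = -1.0575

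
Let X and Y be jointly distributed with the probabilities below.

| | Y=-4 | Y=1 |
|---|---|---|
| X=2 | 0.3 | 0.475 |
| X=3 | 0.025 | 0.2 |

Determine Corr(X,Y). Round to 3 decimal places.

E[X] = 2.225,  E[Y] = -0.625
E[XY] = -1.15
cov(X,Y) = E[XY] − E[X]E[Y] = -1.15 − (2.225)(-0.625) = 0.240625
V(X) = 0.174375,  V(Y) = 5.484375
ρ = 0.240625 / √(0.174375·5.484375) ≈ 0.246

0.246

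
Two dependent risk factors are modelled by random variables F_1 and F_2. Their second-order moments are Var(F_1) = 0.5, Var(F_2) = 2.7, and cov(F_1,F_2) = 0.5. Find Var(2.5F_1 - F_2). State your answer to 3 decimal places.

3.325

Var(2.5F_1 - F_2) = (2.5)²·Var(F_1) + (-1)²·Var(F_2) + 2·(2.5)·(-1)·cov(F_1,F_2)
= 6.25·0.5 + 1·2.7 + -5·0.5 = 3.325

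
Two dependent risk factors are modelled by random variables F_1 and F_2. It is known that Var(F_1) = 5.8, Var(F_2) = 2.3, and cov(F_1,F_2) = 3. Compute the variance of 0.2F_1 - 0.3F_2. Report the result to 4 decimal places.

Var(0.2F_1 - 0.3F_2) = (0.2)²·Var(F_1) + (-0.3)²·Var(F_2) + 2·(0.2)·(-0.3)·cov(F_1,F_2)
= 0.04·5.8 + 0.09·2.3 + -0.12·3 = 0.079

0.0790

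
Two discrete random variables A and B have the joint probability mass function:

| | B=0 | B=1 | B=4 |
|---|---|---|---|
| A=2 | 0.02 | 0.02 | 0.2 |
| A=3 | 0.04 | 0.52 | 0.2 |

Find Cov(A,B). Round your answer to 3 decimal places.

-0.306

E[A] = 2.76,  E[B] = 2.14
E[AB] = 5.6
Cov(A,B) = E[AB] − E[A]E[B] = 5.6 − (2.76)(2.14) = -0.3064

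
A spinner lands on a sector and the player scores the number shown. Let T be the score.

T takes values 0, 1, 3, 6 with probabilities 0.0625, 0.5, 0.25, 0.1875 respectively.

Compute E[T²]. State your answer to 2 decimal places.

E[T²] = (0)²(0.0625) + (1)²(0.5) + (3)²(0.25) + (6)²(0.1875) = 9.5

9.50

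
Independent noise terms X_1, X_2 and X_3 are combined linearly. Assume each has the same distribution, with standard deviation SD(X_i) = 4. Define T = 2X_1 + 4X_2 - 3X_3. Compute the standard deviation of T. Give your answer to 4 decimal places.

V(X_i) = (4)² = 16
By independence, V(T) = (2)²V(X_1) + (4)²V(X_2) + (-3)²V(X_3)
= (2)²·16 + (4)²·16 + (-3)²·16 = 464
SD(T) = √464 ≈ 21.5407

21.5407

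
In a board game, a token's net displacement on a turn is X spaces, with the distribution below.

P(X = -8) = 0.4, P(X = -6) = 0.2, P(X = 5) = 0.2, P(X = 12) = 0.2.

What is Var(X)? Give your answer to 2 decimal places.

65.60

E[X] = (-8)(0.4) + (-6)(0.2) + (5)(0.2) + (12)(0.2) = -1
E[X²] = (-8)²(0.4) + (-6)²(0.2) + (5)²(0.2) + (12)²(0.2) = 66.6
Var(X) = E[X²] − (E[X])² = 66.6 − (-1)² = 65.6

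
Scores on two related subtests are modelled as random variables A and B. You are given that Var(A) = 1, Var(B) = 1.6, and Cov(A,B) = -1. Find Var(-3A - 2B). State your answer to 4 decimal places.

3.4000

Var(-3A - 2B) = (-3)²·Var(A) + (-2)²·Var(B) + 2·(-3)·(-2)·Cov(A,B)
= 9·1 + 4·1.6 + 12·-1 = 3.4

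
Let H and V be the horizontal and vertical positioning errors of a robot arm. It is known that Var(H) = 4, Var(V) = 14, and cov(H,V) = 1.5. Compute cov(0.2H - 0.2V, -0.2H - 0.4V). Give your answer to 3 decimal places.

0.900

cov(0.2H - 0.2V, -0.2H - 0.4V) = (0.2)(-0.2)Var(H) + (-0.2)(-0.4)Var(V) + [(0.2)(-0.4) + (-0.2)(-0.2)]cov(H,V)
= -0.04·4 + 0.08·14 + -0.04·1.5 = 0.9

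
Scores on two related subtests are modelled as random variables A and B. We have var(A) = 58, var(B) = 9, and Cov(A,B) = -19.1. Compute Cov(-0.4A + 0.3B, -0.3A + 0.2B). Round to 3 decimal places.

Cov(-0.4A + 0.3B, -0.3A + 0.2B) = (-0.4)(-0.3)var(A) + (0.3)(0.2)var(B) + [(-0.4)(0.2) + (0.3)(-0.3)]Cov(A,B)
= 0.12·58 + 0.06·9 + -0.17·-19.1 = 10.747

10.747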